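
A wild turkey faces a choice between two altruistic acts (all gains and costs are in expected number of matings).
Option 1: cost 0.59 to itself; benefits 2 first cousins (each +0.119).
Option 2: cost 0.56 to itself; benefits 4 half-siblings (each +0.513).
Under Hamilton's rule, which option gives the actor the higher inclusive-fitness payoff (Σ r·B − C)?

Option 2

Option 1: r to a first cousin = 0.125.
Option 1: Σ r·B − C = (2·0.125·0.119) − 0.59 = -0.56025.
Option 2: r to a half-sibling = 0.25.
Option 2: Σ r·B − C = (4·0.25·0.513) − 0.56 = -0.047.
Option 2 has the higher net inclusive-fitness payoff.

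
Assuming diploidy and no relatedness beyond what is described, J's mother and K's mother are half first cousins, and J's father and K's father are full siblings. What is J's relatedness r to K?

0.140625

Relatedness sums over independent paths through distinct common ancestors.
J and K are related in two ways: half second cousins through their mothers (r = 1/64) and first cousins through their fathers (r = 1/8).
r = 1/64 + 1/8 = 0.140625.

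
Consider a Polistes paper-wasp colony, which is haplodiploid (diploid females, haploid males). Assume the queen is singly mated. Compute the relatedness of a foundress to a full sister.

Haplodiploid full sisters inherit their father's entire haploid genome identically (contributing 1/2) and on average half of their mother's contribution (1/2 · 1/2 = 1/4); r = 1/2 + 1/4 = 3/4.

0.75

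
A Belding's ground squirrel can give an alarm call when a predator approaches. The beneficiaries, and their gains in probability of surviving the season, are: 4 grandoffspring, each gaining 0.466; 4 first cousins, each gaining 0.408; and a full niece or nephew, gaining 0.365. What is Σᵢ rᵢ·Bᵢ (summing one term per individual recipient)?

0.76125

r to a grandoffspring = 1/4 (two parent–offspring links: r = (1/2)^2 = 1/4).
r to a first cousin = 1/8 (first cousins share one grandparent pair — two paths of length 4: r = 2·(1/2)^4 = 1/8).
r to a full niece or nephew = 0.25 (full aunt/uncle↔niece/nephew: two paths of length 3 through the shared grandparent pair: r = 2·(1/2)^3 = 1/4).
Summing one r·B term per recipient: 4·0.25·0.466 + 4·0.125·0.408 + 1·0.25·0.365 = 0.76125.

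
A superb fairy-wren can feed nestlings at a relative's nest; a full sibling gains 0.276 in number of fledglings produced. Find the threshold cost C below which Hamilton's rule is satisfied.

r to a full sibling = 0.5 (full sibs share both parents — two paths of length 2: r = 2·(1/2)^2 = 1/2).
Hamilton's rule: n·r·B > C, so the trait is favored while C < n·r·B = 1·0.5·0.276 = 0.138.

0.138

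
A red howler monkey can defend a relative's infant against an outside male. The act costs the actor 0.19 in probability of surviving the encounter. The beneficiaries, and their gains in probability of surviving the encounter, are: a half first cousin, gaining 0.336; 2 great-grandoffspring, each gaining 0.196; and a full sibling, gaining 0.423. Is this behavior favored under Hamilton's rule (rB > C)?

Hamilton's rule: the trait is favored when the sum of r·B over every recipient exceeds the actor's cost C.
r to a half first cousin = 0.0625 (half first cousins share one grandparent — one path of length 4: r = (1/2)^4 = 1/16).
r to a great-grandoffspring = 1/8 (three parent–offspring links: r = (1/2)^3 = 1/8).
r to a full sibling = 0.5 (full sibs share both parents — two paths of length 2: r = 2·(1/2)^2 = 1/2).
Summing one r·B term per recipient: 1·0.0625·0.336 + 2·0.125·0.196 + 1·0.5·0.423 = 0.2815.
0.2815 > 0.19: the indirect benefit exceeds the cost.

Yes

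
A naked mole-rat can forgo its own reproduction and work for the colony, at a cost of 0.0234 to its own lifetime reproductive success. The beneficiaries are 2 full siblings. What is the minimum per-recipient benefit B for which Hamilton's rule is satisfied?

0.0234

r to a full sibling = 1/2 (full sibs share both parents — two paths of length 2: r = 2·(1/2)^2 = 1/2).
Hamilton's rule with n recipients of equal r: n·r·B > C, so B > C/(n·r) = 0.0234/(2·0.5) = 0.0234.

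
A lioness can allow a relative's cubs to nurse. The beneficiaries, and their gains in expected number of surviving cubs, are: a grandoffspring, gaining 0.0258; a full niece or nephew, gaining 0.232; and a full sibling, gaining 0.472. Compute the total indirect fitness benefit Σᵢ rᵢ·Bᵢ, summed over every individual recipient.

r to a grandoffspring = 0.25 (two parent–offspring links: r = (1/2)^2 = 1/4).
r to a full niece or nephew = 0.25 (full aunt/uncle↔niece/nephew: two paths of length 3 through the shared grandparent pair: r = 2·(1/2)^3 = 1/4).
r to a full sibling = 1/2 (full sibs share both parents — two paths of length 2: r = 2·(1/2)^2 = 1/2).
Summing one r·B term per recipient: 1·0.25·0.0258 + 1·0.25·0.232 + 1·0.5·0.472 = 0.30045.

0.30045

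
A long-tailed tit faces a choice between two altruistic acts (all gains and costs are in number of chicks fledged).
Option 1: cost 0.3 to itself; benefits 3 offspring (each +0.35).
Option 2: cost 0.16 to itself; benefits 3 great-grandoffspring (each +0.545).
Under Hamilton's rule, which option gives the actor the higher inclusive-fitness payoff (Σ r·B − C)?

Option 1

Option 1: r to an offspring = 0.5.
Option 1: Σ r·B − C = (3·0.5·0.35) − 0.3 = 0.225.
Option 2: r to a great-grandoffspring = 0.125.
Option 2: Σ r·B − C = (3·0.125·0.545) − 0.16 = 0.044375.
Option 1 has the higher net inclusive-fitness payoff.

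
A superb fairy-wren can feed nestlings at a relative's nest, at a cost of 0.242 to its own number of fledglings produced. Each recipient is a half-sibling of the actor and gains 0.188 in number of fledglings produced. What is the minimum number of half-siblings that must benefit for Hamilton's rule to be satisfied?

6

r to a half-sibling = 0.25 (half-sibs share one parent — one path of length 2: r = (1/2)^2 = 1/4).
Hamilton's rule: n·r·B > C  ⇒  n > C/(r·B) = 0.242/(0.25·0.188) = 5.149.
The smallest integer exceeding 5.149 is 6.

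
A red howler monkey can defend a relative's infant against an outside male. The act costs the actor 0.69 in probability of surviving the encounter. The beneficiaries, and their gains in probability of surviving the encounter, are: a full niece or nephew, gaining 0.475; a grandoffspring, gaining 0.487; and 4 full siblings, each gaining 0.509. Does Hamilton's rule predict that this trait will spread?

Yes

Hamilton's rule: the trait is favored when the sum of r·B over every recipient exceeds the actor's cost C.
r to a full niece or nephew = 1/4 (full aunt/uncle↔niece/nephew: two paths of length 3 through the shared grandparent pair: r = 2·(1/2)^3 = 1/4).
r to a grandoffspring = 0.25 (two parent–offspring links: r = (1/2)^2 = 1/4).
r to a full sibling = 1/2 (full sibs share both parents — two paths of length 2: r = 2·(1/2)^2 = 1/2).
Summing one r·B term per recipient: 1·0.25·0.475 + 1·0.25·0.487 + 4·0.5·0.509 = 1.2585.
1.2585 > 0.69: the indirect benefit exceeds the cost.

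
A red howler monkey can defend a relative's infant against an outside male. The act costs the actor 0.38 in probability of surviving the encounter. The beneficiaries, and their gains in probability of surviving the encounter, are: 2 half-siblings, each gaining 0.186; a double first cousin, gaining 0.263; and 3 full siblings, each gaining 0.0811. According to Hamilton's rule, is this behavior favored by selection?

No

Hamilton's rule: the trait is favored when the sum of r·B over every recipient exceeds the actor's cost C.
r to a half-sibling = 0.25 (half-sibs share one parent — one path of length 2: r = (1/2)^2 = 1/4).
r to a double first cousin = 0.25 (double first cousins share both grandparent pairs — four paths of length 4: r = 4·(1/2)^4 = 1/4).
r to a full sibling = 1/2 (full sibs share both parents — two paths of length 2: r = 2·(1/2)^2 = 1/2).
Summing one r·B term per recipient: 2·0.25·0.186 + 1·0.25·0.263 + 3·0.5·0.0811 = 0.2804.
0.2804 < 0.38: the indirect benefit is less than the cost.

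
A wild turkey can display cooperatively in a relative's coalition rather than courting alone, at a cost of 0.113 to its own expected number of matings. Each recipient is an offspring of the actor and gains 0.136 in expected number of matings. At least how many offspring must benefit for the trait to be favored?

r to an offspring = 0.5 (one parent–offspring link: r = (1/2)^1 = 1/2).
Hamilton's rule: n·r·B > C  ⇒  n > C/(r·B) = 0.113/(0.5·0.136) = 1.662.
The smallest integer exceeding 1.662 is 2.

2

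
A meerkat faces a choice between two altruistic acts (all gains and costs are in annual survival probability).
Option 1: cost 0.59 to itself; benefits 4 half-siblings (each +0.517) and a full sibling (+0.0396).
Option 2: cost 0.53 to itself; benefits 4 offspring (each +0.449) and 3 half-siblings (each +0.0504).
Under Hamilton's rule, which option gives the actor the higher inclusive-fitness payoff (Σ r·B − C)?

Option 1: r to a half-sibling = 0.25.
Option 1: r to a full sibling = 0.5.
Option 1: Σ r·B − C = (4·0.25·0.517 + 1·0.5·0.0396) − 0.59 = -0.0532.
Option 2: r to an offspring = 0.5.
Option 2: r to a half-sibling = 0.25.
Option 2: Σ r·B − C = (4·0.5·0.449 + 3·0.25·0.0504) − 0.53 = 0.4058.
Option 2 has the higher net inclusive-fitness payoff.

Option 2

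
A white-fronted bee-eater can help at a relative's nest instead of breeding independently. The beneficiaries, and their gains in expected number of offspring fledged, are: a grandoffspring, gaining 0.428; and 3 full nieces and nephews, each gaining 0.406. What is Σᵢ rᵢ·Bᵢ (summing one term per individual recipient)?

r to a grandoffspring = 1/4 (two parent–offspring links: r = (1/2)^2 = 1/4).
r to a full niece or nephew = 1/4 (full aunt/uncle↔niece/nephew: two paths of length 3 through the shared grandparent pair: r = 2·(1/2)^3 = 1/4).
Summing one r·B term per recipient: 1·0.25·0.428 + 3·0.25·0.406 = 0.4115.

0.4115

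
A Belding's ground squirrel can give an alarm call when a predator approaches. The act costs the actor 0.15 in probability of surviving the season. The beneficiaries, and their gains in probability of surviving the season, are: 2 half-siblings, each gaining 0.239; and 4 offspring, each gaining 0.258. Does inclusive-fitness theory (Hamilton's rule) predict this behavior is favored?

Yes

Hamilton's rule: the trait is favored when the sum of r·B over every recipient exceeds the actor's cost C.
r to a half-sibling = 0.25 (half-sibs share one parent — one path of length 2: r = (1/2)^2 = 1/4).
r to an offspring = 0.5 (one parent–offspring link: r = (1/2)^1 = 1/2).
Summing one r·B term per recipient: 2·0.25·0.239 + 4·0.5·0.258 = 0.6355.
0.6355 > 0.15: the indirect benefit exceeds the cost.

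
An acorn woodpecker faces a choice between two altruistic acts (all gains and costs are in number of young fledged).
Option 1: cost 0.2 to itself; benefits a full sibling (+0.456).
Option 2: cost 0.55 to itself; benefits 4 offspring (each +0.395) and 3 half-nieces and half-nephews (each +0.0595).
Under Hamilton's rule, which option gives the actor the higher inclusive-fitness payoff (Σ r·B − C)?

Option 1: r to a full sibling = 0.5.
Option 1: Σ r·B − C = (1·0.5·0.456) − 0.2 = 0.028.
Option 2: r to an offspring = 0.5.
Option 2: r to a half-niece or half-nephew = 0.125.
Option 2: Σ r·B − C = (4·0.5·0.395 + 3·0.125·0.0595) − 0.55 = 0.2623125.
Option 2 has the higher net inclusive-fitness payoff.

Option 2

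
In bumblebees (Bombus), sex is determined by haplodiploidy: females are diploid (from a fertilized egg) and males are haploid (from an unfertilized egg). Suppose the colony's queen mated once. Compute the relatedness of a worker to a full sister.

0.75

Haplodiploid full sisters inherit their father's entire haploid genome identically (contributing 1/2) and on average half of their mother's contribution (1/2 · 1/2 = 1/4); r = 1/2 + 1/4 = 3/4.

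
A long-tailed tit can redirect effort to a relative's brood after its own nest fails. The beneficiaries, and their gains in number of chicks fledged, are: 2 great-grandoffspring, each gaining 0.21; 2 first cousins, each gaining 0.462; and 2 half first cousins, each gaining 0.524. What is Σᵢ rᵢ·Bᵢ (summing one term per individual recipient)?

0.2335

r to a great-grandoffspring = 0.125 (three parent–offspring links: r = (1/2)^3 = 1/8).
r to a first cousin = 0.125 (first cousins share one grandparent pair — two paths of length 4: r = 2·(1/2)^4 = 1/8).
r to a half first cousin = 0.0625 (half first cousins share one grandparent — one path of length 4: r = (1/2)^4 = 1/16).
Summing one r·B term per recipient: 2·0.125·0.21 + 2·0.125·0.462 + 2·0.0625·0.524 = 0.2335.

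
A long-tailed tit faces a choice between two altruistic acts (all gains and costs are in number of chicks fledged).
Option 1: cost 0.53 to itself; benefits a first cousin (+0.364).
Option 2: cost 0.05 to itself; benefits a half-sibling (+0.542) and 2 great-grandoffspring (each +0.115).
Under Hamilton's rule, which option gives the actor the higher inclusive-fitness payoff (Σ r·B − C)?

Option 1: r to a first cousin = 0.125.
Option 1: Σ r·B − C = (1·0.125·0.364) − 0.53 = -0.4845.
Option 2: r to a half-sibling = 0.25.
Option 2: r to a great-grandoffspring = 0.125.
Option 2: Σ r·B − C = (1·0.25·0.542 + 2·0.125·0.115) − 0.05 = 0.11425.
Option 2 has the higher net inclusive-fitness payoff.

Option 2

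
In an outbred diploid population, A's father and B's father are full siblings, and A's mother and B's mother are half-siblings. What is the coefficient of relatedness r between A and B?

Independent pedigree routes through distinct common ancestors add.
A and B are related in two ways: first cousins through their fathers (r = 1/8) and half first cousins through their mothers (r = 1/16).
r = 1/8 + 1/16 = 3/16 = 0.1875.

0.1875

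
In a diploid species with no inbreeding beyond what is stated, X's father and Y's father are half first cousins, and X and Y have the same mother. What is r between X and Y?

Relatedness sums over independent paths through distinct common ancestors.
X and Y are related in two ways: half second cousins through their fathers (r = 1/64) and half-sibs through their shared mother (r = 1/4).
r = 1/64 + 1/4 = 0.265625.

0.265625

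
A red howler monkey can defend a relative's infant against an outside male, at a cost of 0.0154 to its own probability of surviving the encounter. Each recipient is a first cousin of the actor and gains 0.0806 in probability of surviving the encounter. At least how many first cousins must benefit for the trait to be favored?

2

r to a first cousin = 0.125 (first cousins share one grandparent pair — two paths of length 4: r = 2·(1/2)^4 = 1/8).
Hamilton's rule: n·r·B > C  ⇒  n > C/(r·B) = 0.0154/(0.125·0.0806) = 1.529.
The smallest integer exceeding 1.529 is 2.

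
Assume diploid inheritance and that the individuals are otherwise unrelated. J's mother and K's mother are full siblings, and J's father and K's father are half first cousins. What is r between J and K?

0.140625

Relatedness sums over independent paths through distinct common ancestors.
J and K are related in two ways: first cousins through their mothers (r = 1/8) and half second cousins through their fathers (r = 1/64).
r = 1/8 + 1/64 = 0.140625.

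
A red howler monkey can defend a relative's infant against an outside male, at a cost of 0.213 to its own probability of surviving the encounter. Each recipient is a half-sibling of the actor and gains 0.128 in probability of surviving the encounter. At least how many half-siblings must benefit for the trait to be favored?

r to a half-sibling = 1/4 (half-sibs share one parent — one path of length 2: r = (1/2)^2 = 1/4).
Hamilton's rule: n·r·B > C  ⇒  n > C/(r·B) = 0.213/(0.25·0.128) = 6.656.
The smallest integer exceeding 6.656 is 7.

7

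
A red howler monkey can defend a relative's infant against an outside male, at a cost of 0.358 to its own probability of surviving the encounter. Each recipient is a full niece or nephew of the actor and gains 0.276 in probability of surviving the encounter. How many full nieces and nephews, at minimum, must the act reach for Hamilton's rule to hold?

6

r to a full niece or nephew = 0.25 (full aunt/uncle↔niece/nephew: two paths of length 3 through the shared grandparent pair: r = 2·(1/2)^3 = 1/4).
Hamilton's rule: n·r·B > C  ⇒  n > C/(r·B) = 0.358/(0.25·0.276) = 5.188.
The smallest integer exceeding 5.188 is 6.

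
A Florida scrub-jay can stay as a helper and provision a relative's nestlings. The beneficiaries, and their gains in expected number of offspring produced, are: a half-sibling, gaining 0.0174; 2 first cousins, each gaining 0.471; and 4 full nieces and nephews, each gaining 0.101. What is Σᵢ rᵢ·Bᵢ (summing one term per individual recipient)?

0.2231

r to a half-sibling = 0.25 (half-sibs share one parent — one path of length 2: r = (1/2)^2 = 1/4).
r to a first cousin = 0.125 (first cousins share one grandparent pair — two paths of length 4: r = 2·(1/2)^4 = 1/8).
r to a full niece or nephew = 0.25 (full aunt/uncle↔niece/nephew: two paths of length 3 through the shared grandparent pair: r = 2·(1/2)^3 = 1/4).
Summing one r·B term per recipient: 1·0.25·0.0174 + 2·0.125·0.471 + 4·0.25·0.101 = 0.2231.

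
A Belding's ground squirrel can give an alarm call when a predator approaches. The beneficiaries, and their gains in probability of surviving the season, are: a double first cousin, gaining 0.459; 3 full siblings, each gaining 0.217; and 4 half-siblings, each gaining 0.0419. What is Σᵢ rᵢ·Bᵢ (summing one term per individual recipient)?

0.48215

r to a double first cousin = 0.25 (double first cousins share both grandparent pairs — four paths of length 4: r = 4·(1/2)^4 = 1/4).
r to a full sibling = 0.5 (full sibs share both parents — two paths of length 2: r = 2·(1/2)^2 = 1/2).
r to a half-sibling = 0.25 (half-sibs share one parent — one path of length 2: r = (1/2)^2 = 1/4).
Summing one r·B term per recipient: 1·0.25·0.459 + 3·0.5·0.217 + 4·0.25·0.0419 = 0.48215.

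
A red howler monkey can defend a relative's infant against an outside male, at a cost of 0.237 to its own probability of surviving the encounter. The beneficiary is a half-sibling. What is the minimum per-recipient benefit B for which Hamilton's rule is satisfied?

0.948

r to a half-sibling = 1/4 (half-sibs share one parent — one path of length 2: r = (1/2)^2 = 1/4).
Hamilton's rule with n recipients of equal r: n·r·B > C, so B > C/(n·r) = 0.237/(1·0.25) = 0.948.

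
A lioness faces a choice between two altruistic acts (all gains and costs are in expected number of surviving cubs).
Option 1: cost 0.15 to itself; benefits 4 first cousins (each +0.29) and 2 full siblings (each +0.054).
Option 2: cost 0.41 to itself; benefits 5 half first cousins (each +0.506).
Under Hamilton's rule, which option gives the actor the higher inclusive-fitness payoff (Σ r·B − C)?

Option 1: r to a first cousin = 0.125.
Option 1: r to a full sibling = 0.5.
Option 1: Σ r·B − C = (4·0.125·0.29 + 2·0.5·0.054) − 0.15 = 0.049.
Option 2: r to a half first cousin = 0.0625.
Option 2: Σ r·B − C = (5·0.0625·0.506) − 0.41 = -0.251875.
Option 1 has the higher net inclusive-fitness payoff.

Option 1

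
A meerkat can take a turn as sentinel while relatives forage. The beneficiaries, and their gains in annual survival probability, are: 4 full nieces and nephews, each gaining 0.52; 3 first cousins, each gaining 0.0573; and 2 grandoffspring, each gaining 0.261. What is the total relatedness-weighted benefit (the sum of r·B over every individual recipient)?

r to a full niece or nephew = 1/4 (full aunt/uncle↔niece/nephew: two paths of length 3 through the shared grandparent pair: r = 2·(1/2)^3 = 1/4).
r to a first cousin = 1/8 (first cousins share one grandparent pair — two paths of length 4: r = 2·(1/2)^4 = 1/8).
r to a grandoffspring = 0.25 (two parent–offspring links: r = (1/2)^2 = 1/4).
Summing one r·B term per recipient: 4·0.25·0.52 + 3·0.125·0.0573 + 2·0.25·0.261 = 0.6719875.

0.6719875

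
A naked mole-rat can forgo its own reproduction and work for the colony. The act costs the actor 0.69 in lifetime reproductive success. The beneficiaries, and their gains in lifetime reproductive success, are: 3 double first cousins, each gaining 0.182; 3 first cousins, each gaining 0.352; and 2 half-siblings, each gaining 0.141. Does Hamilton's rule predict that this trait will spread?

No

Hamilton's rule: the trait is favored when the sum of r·B over every recipient exceeds the actor's cost C.
r to a double first cousin = 0.25 (double first cousins share both grandparent pairs — four paths of length 4: r = 4·(1/2)^4 = 1/4).
r to a first cousin = 0.125 (first cousins share one grandparent pair — two paths of length 4: r = 2·(1/2)^4 = 1/8).
r to a half-sibling = 0.25 (half-sibs share one parent — one path of length 2: r = (1/2)^2 = 1/4).
Summing one r·B term per recipient: 3·0.25·0.182 + 3·0.125·0.352 + 2·0.25·0.141 = 0.339.
0.339 < 0.69: the indirect benefit is less than the cost.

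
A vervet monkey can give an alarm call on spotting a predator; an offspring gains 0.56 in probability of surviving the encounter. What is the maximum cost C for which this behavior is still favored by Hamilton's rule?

r to an offspring = 0.5 (one parent–offspring link: r = (1/2)^1 = 1/2).
Hamilton's rule: n·r·B > C, so the trait is favored while C < n·r·B = 1·0.5·0.56 = 0.28.

0.28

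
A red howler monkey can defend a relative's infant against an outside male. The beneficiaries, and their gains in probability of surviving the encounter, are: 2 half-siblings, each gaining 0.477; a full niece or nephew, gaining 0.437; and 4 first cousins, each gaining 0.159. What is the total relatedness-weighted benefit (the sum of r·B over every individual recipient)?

0.42725

r to a half-sibling = 1/4 (half-sibs share one parent — one path of length 2: r = (1/2)^2 = 1/4).
r to a full niece or nephew = 0.25 (full aunt/uncle↔niece/nephew: two paths of length 3 through the shared grandparent pair: r = 2·(1/2)^3 = 1/4).
r to a first cousin = 1/8 (first cousins share one grandparent pair — two paths of length 4: r = 2·(1/2)^4 = 1/8).
Summing one r·B term per recipient: 2·0.25·0.477 + 1·0.25·0.437 + 4·0.125·0.159 = 0.42725.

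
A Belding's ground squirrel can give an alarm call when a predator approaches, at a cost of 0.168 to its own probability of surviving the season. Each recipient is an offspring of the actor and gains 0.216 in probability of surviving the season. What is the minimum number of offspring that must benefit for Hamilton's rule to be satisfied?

r to an offspring = 0.5 (one parent–offspring link: r = (1/2)^1 = 1/2).
Hamilton's rule: n·r·B > C  ⇒  n > C/(r·B) = 0.168/(0.5·0.216) = 1.556.
The smallest integer exceeding 1.556 is 2.

2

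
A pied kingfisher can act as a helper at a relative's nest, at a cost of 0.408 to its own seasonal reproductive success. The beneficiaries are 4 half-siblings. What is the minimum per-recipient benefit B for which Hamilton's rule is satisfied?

0.408

r to a half-sibling = 0.25 (half-sibs share one parent — one path of length 2: r = (1/2)^2 = 1/4).
Hamilton's rule with n recipients of equal r: n·r·B > C, so B > C/(n·r) = 0.408/(4·0.25) = 0.408.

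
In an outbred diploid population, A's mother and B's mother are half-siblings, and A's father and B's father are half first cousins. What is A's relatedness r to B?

Relatedness sums over independent paths through distinct common ancestors.
A and B are related in two ways: half first cousins through their mothers (r = 1/16) and half second cousins through their fathers (r = 1/64).
r = 1/16 + 1/64 = 5/64 = 0.078125.

0.078125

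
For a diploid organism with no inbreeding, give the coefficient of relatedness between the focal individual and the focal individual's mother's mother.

0.25

Each parent–offspring link contributes a factor of 1/2, and independent paths through distinct common ancestors add.
Two parent–offspring links: r = (1/2)^2 = 1/4.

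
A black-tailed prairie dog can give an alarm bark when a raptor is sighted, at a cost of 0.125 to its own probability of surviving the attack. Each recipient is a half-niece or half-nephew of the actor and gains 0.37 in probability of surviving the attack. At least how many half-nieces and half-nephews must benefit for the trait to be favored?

3

r to a half-niece or half-nephew = 1/8 (half-aunt/uncle↔niece/nephew: one path of length 3: r = (1/2)^3 = 1/8).
Hamilton's rule: n·r·B > C  ⇒  n > C/(r·B) = 0.125/(0.125·0.37) = 2.703.
The smallest integer exceeding 2.703 is 3.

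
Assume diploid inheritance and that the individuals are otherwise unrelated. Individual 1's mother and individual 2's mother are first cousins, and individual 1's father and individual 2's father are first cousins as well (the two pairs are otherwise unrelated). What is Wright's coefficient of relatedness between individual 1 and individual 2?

0.0625

Independent pedigree routes through distinct common ancestors add.
Individual 1 and individual 2 are related in two ways: second cousins through their mothers (r = 1/32) and second cousins through their fathers (r = 1/32).
r = 1/32 + 1/32 = 1/16 = 0.0625.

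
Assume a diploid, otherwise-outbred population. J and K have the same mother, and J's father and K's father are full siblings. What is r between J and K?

0.375

With two independent routes of shared ancestry, r is the sum of the two contributions.
J and K are related in two ways: half-sibs through their shared mother (r = 1/4) and first cousins through their fathers (r = 1/8).
r = 1/4 + 1/8 = 0.375.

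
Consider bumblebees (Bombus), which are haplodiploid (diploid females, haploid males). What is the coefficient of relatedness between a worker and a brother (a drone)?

0.25

Her haploid brother carries none of their father's genes and a random half of their mother's genome; that half matches the maternal half of her own genome with probability 1/2: r = 1/2 · 1/2 = 1/4.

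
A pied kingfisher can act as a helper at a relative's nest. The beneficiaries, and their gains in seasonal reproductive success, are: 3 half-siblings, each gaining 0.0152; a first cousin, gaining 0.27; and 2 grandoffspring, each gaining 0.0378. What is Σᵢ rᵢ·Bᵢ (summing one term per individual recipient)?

0.06405

r to a half-sibling = 0.25 (half-sibs share one parent — one path of length 2: r = (1/2)^2 = 1/4).
r to a first cousin = 1/8 (first cousins share one grandparent pair — two paths of length 4: r = 2·(1/2)^4 = 1/8).
r to a grandoffspring = 0.25 (two parent–offspring links: r = (1/2)^2 = 1/4).
Summing one r·B term per recipient: 3·0.25·0.0152 + 1·0.125·0.27 + 2·0.25·0.0378 = 0.06405.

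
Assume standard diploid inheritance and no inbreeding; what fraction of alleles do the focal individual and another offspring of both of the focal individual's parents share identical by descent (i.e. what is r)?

Each parent–offspring link contributes a factor of 1/2, and independent paths through distinct common ancestors add.
Full sibs share both parents — two paths of length 2: r = 2·(1/2)^2 = 1/2.

0.5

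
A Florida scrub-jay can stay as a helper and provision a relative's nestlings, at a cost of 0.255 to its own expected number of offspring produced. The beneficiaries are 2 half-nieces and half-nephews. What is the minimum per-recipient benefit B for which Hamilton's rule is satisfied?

1.02

r to a half-niece or half-nephew = 0.125 (half-aunt/uncle↔niece/nephew: one path of length 3: r = (1/2)^3 = 1/8).
Hamilton's rule with n recipients of equal r: n·r·B > C, so B > C/(n·r) = 0.255/(2·0.125) = 1.02.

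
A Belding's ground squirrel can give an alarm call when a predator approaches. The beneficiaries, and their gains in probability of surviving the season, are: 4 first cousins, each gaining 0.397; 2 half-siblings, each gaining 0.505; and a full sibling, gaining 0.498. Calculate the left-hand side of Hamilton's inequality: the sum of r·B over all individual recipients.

0.7

r to a first cousin = 0.125 (first cousins share one grandparent pair — two paths of length 4: r = 2·(1/2)^4 = 1/8).
r to a half-sibling = 0.25 (half-sibs share one parent — one path of length 2: r = (1/2)^2 = 1/4).
r to a full sibling = 1/2 (full sibs share both parents — two paths of length 2: r = 2·(1/2)^2 = 1/2).
Summing one r·B term per recipient: 4·0.125·0.397 + 2·0.25·0.505 + 1·0.5·0.498 = 0.7.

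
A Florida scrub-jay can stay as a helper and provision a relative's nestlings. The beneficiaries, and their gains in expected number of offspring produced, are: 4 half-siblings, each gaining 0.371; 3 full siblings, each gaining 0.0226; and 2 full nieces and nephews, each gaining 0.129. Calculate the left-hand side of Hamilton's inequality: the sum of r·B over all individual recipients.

r to a half-sibling = 1/4 (half-sibs share one parent — one path of length 2: r = (1/2)^2 = 1/4).
r to a full sibling = 1/2 (full sibs share both parents — two paths of length 2: r = 2·(1/2)^2 = 1/2).
r to a full niece or nephew = 0.25 (full aunt/uncle↔niece/nephew: two paths of length 3 through the shared grandparent pair: r = 2·(1/2)^3 = 1/4).
Summing one r·B term per recipient: 4·0.25·0.371 + 3·0.5·0.0226 + 2·0.25·0.129 = 0.4694.

0.4694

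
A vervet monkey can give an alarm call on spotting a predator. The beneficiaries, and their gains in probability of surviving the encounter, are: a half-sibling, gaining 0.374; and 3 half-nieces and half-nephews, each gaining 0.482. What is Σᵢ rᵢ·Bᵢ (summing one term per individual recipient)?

0.27425

r to a half-sibling = 1/4 (half-sibs share one parent — one path of length 2: r = (1/2)^2 = 1/4).
r to a half-niece or half-nephew = 1/8 (half-aunt/uncle↔niece/nephew: one path of length 3: r = (1/2)^3 = 1/8).
Summing one r·B term per recipient: 1·0.25·0.374 + 3·0.125·0.482 = 0.27425.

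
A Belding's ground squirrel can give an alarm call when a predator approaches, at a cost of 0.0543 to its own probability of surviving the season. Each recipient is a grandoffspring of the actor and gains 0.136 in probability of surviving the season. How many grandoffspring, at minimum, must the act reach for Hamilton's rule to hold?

r to a grandoffspring = 1/4 (two parent–offspring links: r = (1/2)^2 = 1/4).
Hamilton's rule: n·r·B > C  ⇒  n > C/(r·B) = 0.0543/(0.25·0.136) = 1.597.
The smallest integer exceeding 1.597 is 2.

2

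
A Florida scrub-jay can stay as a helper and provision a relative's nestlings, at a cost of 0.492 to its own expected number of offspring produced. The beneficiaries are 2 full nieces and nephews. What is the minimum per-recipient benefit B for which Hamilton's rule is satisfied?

r to a full niece or nephew = 0.25 (full aunt/uncle↔niece/nephew: two paths of length 3 through the shared grandparent pair: r = 2·(1/2)^3 = 1/4).
Hamilton's rule with n recipients of equal r: n·r·B > C, so B > C/(n·r) = 0.492/(2·0.25) = 0.984.

0.984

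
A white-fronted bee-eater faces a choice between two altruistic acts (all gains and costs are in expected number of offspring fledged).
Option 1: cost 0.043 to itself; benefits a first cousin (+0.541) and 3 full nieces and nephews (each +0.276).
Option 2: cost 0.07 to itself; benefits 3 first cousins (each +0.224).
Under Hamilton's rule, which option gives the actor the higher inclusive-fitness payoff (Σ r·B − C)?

Option 1

Option 1: r to a first cousin = 0.125.
Option 1: r to a full niece or nephew = 0.25.
Option 1: Σ r·B − C = (1·0.125·0.541 + 3·0.25·0.276) − 0.043 = 0.231625.
Option 2: r to a first cousin = 0.125.
Option 2: Σ r·B − C = (3·0.125·0.224) − 0.07 = 0.014.
Option 1 has the higher net inclusive-fitness payoff.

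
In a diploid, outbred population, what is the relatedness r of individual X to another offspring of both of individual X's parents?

Each parent–offspring link contributes a factor of 1/2, and independent paths through distinct common ancestors add.
Full sibs share both parents — two paths of length 2: r = 2·(1/2)^2 = 1/2.

0.5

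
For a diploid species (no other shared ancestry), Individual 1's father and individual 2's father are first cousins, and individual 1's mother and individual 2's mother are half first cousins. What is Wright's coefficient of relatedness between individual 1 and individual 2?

Wright's path rule: contributions from independent ancestry routes add.
Individual 1 and individual 2 are related in two ways: second cousins through their fathers (r = 1/32) and half second cousins through their mothers (r = 1/64).
r = 1/32 + 1/64 = 3/64 = 0.046875.

0.046875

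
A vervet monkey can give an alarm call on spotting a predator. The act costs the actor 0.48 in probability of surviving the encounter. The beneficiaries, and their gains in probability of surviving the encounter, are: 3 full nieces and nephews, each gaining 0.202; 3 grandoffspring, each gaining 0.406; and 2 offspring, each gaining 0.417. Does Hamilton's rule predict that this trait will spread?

Yes

Hamilton's rule: the trait is favored when the sum of r·B over every recipient exceeds the actor's cost C.
r to a full niece or nephew = 0.25 (full aunt/uncle↔niece/nephew: two paths of length 3 through the shared grandparent pair: r = 2·(1/2)^3 = 1/4).
r to a grandoffspring = 0.25 (two parent–offspring links: r = (1/2)^2 = 1/4).
r to an offspring = 0.5 (one parent–offspring link: r = (1/2)^1 = 1/2).
Summing one r·B term per recipient: 3·0.25·0.202 + 3·0.25·0.406 + 2·0.5·0.417 = 0.873.
0.873 > 0.48: the indirect benefit exceeds the cost.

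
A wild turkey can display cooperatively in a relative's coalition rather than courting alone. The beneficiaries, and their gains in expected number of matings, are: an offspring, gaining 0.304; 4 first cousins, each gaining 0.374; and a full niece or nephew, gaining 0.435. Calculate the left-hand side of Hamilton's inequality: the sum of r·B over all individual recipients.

0.44775

r to an offspring = 1/2 (one parent–offspring link: r = (1/2)^1 = 1/2).
r to a first cousin = 0.125 (first cousins share one grandparent pair — two paths of length 4: r = 2·(1/2)^4 = 1/8).
r to a full niece or nephew = 1/4 (full aunt/uncle↔niece/nephew: two paths of length 3 through the shared grandparent pair: r = 2·(1/2)^3 = 1/4).
Summing one r·B term per recipient: 1·0.5·0.304 + 4·0.125·0.374 + 1·0.25·0.435 = 0.44775.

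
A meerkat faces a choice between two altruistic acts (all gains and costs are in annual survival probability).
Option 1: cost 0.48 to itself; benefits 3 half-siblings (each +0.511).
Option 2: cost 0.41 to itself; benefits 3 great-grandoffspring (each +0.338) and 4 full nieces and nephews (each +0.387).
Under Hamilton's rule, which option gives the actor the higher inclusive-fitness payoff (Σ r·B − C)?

Option 2

Option 1: r to a half-sibling = 0.25.
Option 1: Σ r·B − C = (3·0.25·0.511) − 0.48 = -0.09675.
Option 2: r to a great-grandoffspring = 0.125.
Option 2: r to a full niece or nephew = 0.25.
Option 2: Σ r·B − C = (3·0.125·0.338 + 4·0.25·0.387) − 0.41 = 0.10375.
Option 2 has the higher net inclusive-fitness payoff.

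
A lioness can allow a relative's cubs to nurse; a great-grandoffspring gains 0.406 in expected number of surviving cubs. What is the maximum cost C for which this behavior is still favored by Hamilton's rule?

0.05075

r to a great-grandoffspring = 1/8 (three parent–offspring links: r = (1/2)^3 = 1/8).
Hamilton's rule: n·r·B > C, so the trait is favored while C < n·r·B = 1·0.125·0.406 = 0.05075.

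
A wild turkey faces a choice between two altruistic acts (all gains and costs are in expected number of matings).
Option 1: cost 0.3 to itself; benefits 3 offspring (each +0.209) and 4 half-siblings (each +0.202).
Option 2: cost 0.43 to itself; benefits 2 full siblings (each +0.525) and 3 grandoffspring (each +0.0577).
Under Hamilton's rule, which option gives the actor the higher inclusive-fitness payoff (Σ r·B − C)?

Option 1

Option 1: r to an offspring = 0.5.
Option 1: r to a half-sibling = 0.25.
Option 1: Σ r·B − C = (3·0.5·0.209 + 4·0.25·0.202) − 0.3 = 0.2155.
Option 2: r to a full sibling = 0.5.
Option 2: r to a grandoffspring = 0.25.
Option 2: Σ r·B − C = (2·0.5·0.525 + 3·0.25·0.0577) − 0.43 = 0.138275.
Option 1 has the higher net inclusive-fitness payoff.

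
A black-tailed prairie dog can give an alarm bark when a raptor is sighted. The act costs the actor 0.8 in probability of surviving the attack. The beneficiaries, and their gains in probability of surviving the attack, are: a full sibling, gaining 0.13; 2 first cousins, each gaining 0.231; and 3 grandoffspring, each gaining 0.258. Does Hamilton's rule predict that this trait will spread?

No

Hamilton's rule: the trait is favored when the sum of r·B over every recipient exceeds the actor's cost C.
r to a full sibling = 1/2 (full sibs share both parents — two paths of length 2: r = 2·(1/2)^2 = 1/2).
r to a first cousin = 1/8 (first cousins share one grandparent pair — two paths of length 4: r = 2·(1/2)^4 = 1/8).
r to a grandoffspring = 0.25 (two parent–offspring links: r = (1/2)^2 = 1/4).
Summing one r·B term per recipient: 1·0.5·0.13 + 2·0.125·0.231 + 3·0.25·0.258 = 0.31625.
0.31625 < 0.8: the indirect benefit is less than the cost.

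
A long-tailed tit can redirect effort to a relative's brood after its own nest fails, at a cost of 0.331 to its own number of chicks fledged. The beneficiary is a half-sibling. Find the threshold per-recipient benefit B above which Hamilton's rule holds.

1.324

r to a half-sibling = 1/4 (half-sibs share one parent — one path of length 2: r = (1/2)^2 = 1/4).
Hamilton's rule with n recipients of equal r: n·r·B > C, so B > C/(n·r) = 0.331/(1·0.25) = 1.324.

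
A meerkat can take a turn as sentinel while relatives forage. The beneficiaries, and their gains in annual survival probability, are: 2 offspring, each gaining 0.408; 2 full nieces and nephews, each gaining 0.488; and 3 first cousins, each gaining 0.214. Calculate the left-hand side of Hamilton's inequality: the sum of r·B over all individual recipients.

r to an offspring = 1/2 (one parent–offspring link: r = (1/2)^1 = 1/2).
r to a full niece or nephew = 1/4 (full aunt/uncle↔niece/nephew: two paths of length 3 through the shared grandparent pair: r = 2·(1/2)^3 = 1/4).
r to a first cousin = 0.125 (first cousins share one grandparent pair — two paths of length 4: r = 2·(1/2)^4 = 1/8).
Summing one r·B term per recipient: 2·0.5·0.408 + 2·0.25·0.488 + 3·0.125·0.214 = 0.73225.

0.73225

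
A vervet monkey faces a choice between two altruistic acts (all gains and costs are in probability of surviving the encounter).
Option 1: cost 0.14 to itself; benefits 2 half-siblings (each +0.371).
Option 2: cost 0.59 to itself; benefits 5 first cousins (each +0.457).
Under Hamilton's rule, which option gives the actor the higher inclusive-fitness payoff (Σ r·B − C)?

Option 1: r to a half-sibling = 0.25.
Option 1: Σ r·B − C = (2·0.25·0.371) − 0.14 = 0.0455.
Option 2: r to a first cousin = 0.125.
Option 2: Σ r·B − C = (5·0.125·0.457) − 0.59 = -0.304375.
Option 1 has the higher net inclusive-fitness payoff.

Option 1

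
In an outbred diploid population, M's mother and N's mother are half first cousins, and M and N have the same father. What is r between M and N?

0.265625

Wright's path rule: contributions from independent ancestry routes add.
M and N are related in two ways: half second cousins through their mothers (r = 1/64) and half-sibs through their shared father (r = 1/4).
r = 1/64 + 1/4 = 17/64 = 0.265625.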